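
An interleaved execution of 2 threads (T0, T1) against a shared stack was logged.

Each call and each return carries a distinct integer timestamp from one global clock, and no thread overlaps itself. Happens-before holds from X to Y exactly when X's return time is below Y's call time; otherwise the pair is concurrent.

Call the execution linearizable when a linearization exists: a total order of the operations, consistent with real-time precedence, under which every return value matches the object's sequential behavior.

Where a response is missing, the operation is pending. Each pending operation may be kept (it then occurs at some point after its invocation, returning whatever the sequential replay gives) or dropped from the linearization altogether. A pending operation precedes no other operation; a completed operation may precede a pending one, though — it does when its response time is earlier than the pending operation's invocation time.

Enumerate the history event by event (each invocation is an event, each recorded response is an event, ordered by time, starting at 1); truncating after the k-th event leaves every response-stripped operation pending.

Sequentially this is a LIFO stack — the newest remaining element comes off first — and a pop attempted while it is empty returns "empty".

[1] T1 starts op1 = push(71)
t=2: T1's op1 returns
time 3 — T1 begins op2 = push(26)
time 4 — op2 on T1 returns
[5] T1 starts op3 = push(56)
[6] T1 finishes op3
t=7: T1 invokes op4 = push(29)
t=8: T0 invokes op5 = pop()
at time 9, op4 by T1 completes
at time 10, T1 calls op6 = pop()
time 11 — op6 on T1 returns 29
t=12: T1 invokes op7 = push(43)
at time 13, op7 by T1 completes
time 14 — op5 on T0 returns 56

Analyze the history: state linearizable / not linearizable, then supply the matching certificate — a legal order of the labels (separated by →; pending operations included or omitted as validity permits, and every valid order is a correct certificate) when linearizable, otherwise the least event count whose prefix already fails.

1. op1 push(71), leaving stack <71>
2. op2 push(26), leaving stack <71,26>
3. op3 push(56), leaving stack <71,26,56>
4. op4 push(29), leaving stack <71,26,56,29>
5. op6 pop() → 29, leaving stack <71,26,56>
6. op5 pop() → 56, leaving stack <71,26>
7. op7 push(43), leaving stack <71,26,43>

linearizable — witness: op1 → op2 → op3 → op4 → op6 → op5 → op7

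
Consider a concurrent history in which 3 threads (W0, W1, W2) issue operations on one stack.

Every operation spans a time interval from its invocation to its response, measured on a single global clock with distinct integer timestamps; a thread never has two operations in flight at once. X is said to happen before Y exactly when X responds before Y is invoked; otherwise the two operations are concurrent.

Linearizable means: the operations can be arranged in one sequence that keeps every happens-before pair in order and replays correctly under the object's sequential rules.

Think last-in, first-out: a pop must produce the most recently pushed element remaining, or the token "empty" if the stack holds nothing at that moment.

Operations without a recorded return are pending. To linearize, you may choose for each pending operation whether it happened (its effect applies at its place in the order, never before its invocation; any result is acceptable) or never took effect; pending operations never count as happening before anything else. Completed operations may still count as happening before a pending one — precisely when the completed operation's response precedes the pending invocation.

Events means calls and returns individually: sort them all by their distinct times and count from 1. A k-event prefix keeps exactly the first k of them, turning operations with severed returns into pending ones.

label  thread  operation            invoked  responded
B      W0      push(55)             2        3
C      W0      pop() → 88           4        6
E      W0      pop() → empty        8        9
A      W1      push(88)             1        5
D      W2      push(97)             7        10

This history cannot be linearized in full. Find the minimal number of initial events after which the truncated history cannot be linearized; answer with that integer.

9

a valid linearization of events 1..8 exists, for instance B, A, C:
after step 1 (B push(55)): stack <55>
after step 2 (A push(88)): stack <55,88>
after step 3 (C pop() → 88): stack <55>
once event 9 joins (E's response, time 9), exhaustive search finds no witness
no completion choice of the 1 pending operation (D) rescues it — every subset was tried
sample order A, B, C, E (pending dropped) stalls at step 3 — C pop() → 88 has no legal effect
sample order B, A, C, E (pending dropped) stalls at step 4 — E pop() → empty has no legal effect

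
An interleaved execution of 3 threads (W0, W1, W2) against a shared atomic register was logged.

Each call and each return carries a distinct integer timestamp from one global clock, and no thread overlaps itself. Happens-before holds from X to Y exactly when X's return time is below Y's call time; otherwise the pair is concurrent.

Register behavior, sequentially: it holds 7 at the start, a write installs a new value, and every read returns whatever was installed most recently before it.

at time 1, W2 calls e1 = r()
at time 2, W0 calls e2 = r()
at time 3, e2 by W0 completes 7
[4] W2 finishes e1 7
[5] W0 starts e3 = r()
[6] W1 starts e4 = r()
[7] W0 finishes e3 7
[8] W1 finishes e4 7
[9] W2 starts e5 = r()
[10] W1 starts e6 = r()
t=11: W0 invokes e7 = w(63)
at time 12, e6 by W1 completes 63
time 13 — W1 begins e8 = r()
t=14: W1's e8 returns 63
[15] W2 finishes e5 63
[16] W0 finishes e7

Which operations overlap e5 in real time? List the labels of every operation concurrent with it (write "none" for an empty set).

e5 spans [9,15]; an op avoiding the whole window 9..15 is ordered, any other is concurrent
e1 [1,4]: before
e2 [2,3]: before
e3 [5,7]: before
e4 [6,8]: before
e6 [10,12]: concurrent
e7 [11,16]: concurrent
e8 [13,14]: concurrent

e6, e7, e8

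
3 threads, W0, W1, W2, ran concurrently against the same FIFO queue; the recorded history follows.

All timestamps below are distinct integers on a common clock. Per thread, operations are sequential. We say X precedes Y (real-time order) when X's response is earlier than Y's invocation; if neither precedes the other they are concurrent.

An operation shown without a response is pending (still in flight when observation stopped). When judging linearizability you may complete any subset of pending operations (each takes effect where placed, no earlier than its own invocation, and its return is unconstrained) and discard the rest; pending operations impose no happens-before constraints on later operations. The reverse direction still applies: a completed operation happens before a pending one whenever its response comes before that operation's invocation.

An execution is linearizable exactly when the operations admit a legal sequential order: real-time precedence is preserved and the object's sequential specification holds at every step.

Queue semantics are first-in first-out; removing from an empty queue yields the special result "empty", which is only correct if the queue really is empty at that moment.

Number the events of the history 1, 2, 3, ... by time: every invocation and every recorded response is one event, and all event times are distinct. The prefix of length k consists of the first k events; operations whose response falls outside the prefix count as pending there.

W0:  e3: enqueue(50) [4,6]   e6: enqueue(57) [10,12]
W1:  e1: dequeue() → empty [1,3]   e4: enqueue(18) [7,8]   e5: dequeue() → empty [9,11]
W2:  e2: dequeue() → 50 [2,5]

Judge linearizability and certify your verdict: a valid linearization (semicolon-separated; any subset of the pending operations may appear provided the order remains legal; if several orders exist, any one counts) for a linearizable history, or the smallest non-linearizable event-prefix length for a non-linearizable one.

cut after 10 events: linearizable; cut after 11 events (e5 responds, time 11): not linearizable
5 completed operations, 3 real-time-consistent orders — every FIFO queue replay fails
completion choices over the 1 pending operation (e6) were checked; none helps
sample order e1, e2, e3, e4, e5 (pending dropped) stalls at step 2 — e2 dequeue() → 50 has no legal effect
sample order e1, e3, e2, e4, e5 (pending dropped) stalls at step 5 — e5 dequeue() → empty has no legal effect

not linearizable — minimal violating prefix: 11 events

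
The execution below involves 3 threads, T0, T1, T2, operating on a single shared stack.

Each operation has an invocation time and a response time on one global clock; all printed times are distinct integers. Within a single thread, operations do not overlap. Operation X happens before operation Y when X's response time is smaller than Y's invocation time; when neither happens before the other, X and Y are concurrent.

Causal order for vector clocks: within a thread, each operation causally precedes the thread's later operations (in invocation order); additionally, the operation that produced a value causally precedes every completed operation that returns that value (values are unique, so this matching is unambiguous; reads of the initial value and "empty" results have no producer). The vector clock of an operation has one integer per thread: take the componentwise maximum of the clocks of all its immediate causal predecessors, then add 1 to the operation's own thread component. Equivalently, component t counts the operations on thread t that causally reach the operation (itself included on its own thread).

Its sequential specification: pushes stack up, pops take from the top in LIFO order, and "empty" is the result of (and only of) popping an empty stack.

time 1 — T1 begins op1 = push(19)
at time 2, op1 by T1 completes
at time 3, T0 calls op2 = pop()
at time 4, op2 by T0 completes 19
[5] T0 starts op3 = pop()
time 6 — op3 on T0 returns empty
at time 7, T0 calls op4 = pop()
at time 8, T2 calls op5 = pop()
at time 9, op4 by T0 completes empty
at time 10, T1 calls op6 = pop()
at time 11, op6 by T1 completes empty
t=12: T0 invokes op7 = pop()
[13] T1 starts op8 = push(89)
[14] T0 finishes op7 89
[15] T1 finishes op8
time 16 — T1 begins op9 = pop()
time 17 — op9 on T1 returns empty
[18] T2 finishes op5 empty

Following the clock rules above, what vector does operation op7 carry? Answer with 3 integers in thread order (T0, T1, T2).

op5 (invocation 8): nothing precedes it; T2's component alone gives (0, 0, 1)
op1 (invocation 1): nothing precedes it; T1's component alone gives (0, 1, 0)
VC(op6, invoked at 10): max of VC(op1)=(0, 1, 0), then +1 on thread T1 → (0, 2, 0)
VC(op2, invoked at 3): max of VC(op1)=(0, 1, 0), then +1 on thread T0 → (1, 1, 0)
VC(op8, invoked at 13): max of VC(op6)=(0, 2, 0), then +1 on thread T1 → (0, 3, 0)
VC(op3, invoked at 5): max of VC(op2)=(1, 1, 0), then +1 on thread T0 → (2, 1, 0)
VC(op9, invoked at 16): max of VC(op8)=(0, 3, 0), then +1 on thread T1 → (0, 4, 0)
VC(op4, invoked at 7): max of VC(op3)=(2, 1, 0), then +1 on thread T0 → (3, 1, 0)
VC(op7, invoked at 12): max of VC(op4)=(3, 1, 0), VC(op8)=(0, 3, 0), then +1 on thread T0 → (4, 3, 0)
target: VC(op7) = (4, 3, 0)

(4, 3, 0)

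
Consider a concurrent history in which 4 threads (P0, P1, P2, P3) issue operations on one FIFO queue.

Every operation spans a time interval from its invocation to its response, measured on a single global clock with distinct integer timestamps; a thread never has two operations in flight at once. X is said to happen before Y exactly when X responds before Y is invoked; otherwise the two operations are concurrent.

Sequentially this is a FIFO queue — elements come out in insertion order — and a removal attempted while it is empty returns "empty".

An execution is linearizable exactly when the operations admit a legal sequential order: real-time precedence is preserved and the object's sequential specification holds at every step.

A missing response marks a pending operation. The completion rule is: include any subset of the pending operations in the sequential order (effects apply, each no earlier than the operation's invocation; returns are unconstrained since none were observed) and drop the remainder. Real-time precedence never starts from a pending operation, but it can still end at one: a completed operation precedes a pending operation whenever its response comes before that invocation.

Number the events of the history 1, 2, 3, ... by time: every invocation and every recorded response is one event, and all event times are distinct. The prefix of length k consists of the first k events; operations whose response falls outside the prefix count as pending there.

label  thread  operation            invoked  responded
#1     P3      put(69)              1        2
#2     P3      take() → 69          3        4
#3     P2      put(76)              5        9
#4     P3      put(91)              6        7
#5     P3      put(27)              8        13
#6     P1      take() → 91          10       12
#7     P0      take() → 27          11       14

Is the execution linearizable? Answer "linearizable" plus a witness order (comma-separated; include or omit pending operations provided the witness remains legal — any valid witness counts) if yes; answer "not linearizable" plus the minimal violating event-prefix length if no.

after step 1 (#1 put(69)): queue <69>
after step 2 (#2 take() → 69): queue <>
after step 3 (#4 put(91)): queue <91>
after step 4 (#5 put(27)): queue <91,27>
after step 5 (#3 put(76)): queue <91,27,76>
after step 6 (#6 take() → 91): queue <27,76>
after step 7 (#7 take() → 27): queue <76>

linearizable — witness: #1, #2, #4, #5, #3, #6, #7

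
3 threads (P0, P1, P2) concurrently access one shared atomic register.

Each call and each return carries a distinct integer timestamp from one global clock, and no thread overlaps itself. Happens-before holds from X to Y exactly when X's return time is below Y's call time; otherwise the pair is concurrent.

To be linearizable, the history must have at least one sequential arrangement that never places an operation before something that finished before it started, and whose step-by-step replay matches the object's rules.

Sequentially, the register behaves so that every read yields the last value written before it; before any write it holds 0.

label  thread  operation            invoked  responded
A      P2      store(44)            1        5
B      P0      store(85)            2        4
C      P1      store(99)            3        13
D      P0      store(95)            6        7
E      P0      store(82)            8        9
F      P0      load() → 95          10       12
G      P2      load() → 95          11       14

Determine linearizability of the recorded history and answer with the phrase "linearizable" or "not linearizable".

prefix check: 1..11 passes, 1..12 fails once F's time-12 response joins
5 completed operations, 2 real-time-consistent orders — every atomic register replay fails
every completion of the 2 pending operations (C, G) was checked; none linearizes
sample order A, B, D, E, F (pending dropped) stalls at step 5 — F load() → 95 has no legal effect
sample order B, A, D, E, F (pending dropped) stalls at step 5 — F load() → 95 has no legal effect

not linearizable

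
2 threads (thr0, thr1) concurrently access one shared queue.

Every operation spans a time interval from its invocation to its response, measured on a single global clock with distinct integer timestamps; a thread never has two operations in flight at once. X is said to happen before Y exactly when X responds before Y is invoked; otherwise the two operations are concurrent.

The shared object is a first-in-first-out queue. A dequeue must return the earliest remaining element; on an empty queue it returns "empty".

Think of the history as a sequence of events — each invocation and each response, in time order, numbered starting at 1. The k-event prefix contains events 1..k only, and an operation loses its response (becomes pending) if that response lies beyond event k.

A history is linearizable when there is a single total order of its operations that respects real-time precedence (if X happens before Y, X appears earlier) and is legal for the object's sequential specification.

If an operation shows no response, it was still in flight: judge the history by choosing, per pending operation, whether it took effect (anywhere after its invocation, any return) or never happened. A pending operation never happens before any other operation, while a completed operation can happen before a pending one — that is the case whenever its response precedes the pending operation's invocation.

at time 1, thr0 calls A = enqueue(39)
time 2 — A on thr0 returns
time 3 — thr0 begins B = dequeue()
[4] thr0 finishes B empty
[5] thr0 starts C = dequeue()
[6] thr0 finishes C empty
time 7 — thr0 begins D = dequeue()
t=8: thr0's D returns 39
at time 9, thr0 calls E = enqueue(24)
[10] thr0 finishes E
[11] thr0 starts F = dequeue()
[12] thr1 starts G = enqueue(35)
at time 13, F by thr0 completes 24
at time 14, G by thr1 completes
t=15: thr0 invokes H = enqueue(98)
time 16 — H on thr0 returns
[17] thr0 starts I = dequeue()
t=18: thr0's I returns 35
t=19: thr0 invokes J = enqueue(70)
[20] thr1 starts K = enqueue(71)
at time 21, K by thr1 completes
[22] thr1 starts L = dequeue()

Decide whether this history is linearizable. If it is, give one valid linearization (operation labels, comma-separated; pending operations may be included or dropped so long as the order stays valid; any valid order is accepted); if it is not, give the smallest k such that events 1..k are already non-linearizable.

not linearizable — minimal violating prefix: 4 events

cut after 3 events: linearizable; cut after 4 events (B responds, time 4): not linearizable
one real-time candidate order over the 2 completed operations — the queue replay rejects it
take A, B: step 2 already fails, because B dequeue() → empty cannot occur there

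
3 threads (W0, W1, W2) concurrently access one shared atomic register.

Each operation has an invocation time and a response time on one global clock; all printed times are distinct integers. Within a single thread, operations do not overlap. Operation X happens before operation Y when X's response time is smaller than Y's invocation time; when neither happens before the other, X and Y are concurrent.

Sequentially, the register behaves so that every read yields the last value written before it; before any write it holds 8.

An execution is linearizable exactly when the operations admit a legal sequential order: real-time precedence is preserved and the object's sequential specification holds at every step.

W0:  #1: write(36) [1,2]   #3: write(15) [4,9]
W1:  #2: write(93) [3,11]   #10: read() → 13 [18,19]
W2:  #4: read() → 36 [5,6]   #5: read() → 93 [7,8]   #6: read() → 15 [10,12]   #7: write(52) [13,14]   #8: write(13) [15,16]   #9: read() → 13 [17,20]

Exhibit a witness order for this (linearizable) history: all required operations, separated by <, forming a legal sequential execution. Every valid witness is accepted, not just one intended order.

1. #1 write(36), leaving value 36
2. #4 read() → 36, leaving value 36
3. #2 write(93), leaving value 93
4. #5 read() → 93, leaving value 93
5. #3 write(15), leaving value 15
6. #6 read() → 15, leaving value 15
7. #7 write(52), leaving value 52
8. #8 write(13), leaving value 13
9. #9 read() → 13, leaving value 13
10. #10 read() → 13, leaving value 13

#1 < #4 < #2 < #5 < #3 < #6 < #7 < #8 < #9 < #10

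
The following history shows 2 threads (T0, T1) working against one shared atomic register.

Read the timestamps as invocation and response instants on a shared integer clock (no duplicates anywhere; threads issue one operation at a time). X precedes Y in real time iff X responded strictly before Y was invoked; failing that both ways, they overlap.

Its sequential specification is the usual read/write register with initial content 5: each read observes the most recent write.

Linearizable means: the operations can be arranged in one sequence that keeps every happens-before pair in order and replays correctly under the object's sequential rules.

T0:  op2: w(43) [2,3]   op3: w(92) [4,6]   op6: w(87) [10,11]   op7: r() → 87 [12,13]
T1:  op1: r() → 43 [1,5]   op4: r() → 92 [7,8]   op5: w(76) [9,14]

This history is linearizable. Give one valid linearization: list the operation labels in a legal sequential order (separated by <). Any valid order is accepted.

1. op2 w(43), leaving value 43
2. op1 r() → 43, leaving value 43
3. op3 w(92), leaving value 92
4. op4 r() → 92, leaving value 92
5. op5 w(76), leaving value 76
6. op6 w(87), leaving value 87
7. op7 r() → 87, leaving value 87

op2 < op1 < op3 < op4 < op5 < op6 < op7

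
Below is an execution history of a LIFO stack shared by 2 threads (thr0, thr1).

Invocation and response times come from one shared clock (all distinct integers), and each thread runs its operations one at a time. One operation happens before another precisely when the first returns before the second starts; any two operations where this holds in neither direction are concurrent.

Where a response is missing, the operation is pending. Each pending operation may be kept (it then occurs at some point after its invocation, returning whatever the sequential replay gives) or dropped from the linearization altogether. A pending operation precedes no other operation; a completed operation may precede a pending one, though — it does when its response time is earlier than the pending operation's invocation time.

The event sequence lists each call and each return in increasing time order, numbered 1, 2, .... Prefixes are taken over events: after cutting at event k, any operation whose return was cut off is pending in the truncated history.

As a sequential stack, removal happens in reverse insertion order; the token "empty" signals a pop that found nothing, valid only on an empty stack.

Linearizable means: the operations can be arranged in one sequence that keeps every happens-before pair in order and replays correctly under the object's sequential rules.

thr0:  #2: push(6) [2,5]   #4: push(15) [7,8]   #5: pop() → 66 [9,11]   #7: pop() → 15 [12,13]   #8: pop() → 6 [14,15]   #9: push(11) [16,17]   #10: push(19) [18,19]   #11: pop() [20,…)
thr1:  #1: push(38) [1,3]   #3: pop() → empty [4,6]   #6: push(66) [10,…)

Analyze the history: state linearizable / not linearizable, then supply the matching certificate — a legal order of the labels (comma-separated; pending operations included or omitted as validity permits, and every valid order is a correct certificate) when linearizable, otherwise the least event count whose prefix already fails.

events 1..5 are fine; event 6 — the response of #3 at time 6 — makes the prefix non-linearizable
checked exhaustively: 3 real-time-consistent orders of 3 completed operations, zero legal LIFO stack replays
sample order #1, #2, #3 stalls at step 3 — #3 pop() → empty has no legal effect
sample order #1, #3, #2 stalls at step 2 — #3 pop() → empty has no legal effect

not linearizable — minimal violating prefix: 6 events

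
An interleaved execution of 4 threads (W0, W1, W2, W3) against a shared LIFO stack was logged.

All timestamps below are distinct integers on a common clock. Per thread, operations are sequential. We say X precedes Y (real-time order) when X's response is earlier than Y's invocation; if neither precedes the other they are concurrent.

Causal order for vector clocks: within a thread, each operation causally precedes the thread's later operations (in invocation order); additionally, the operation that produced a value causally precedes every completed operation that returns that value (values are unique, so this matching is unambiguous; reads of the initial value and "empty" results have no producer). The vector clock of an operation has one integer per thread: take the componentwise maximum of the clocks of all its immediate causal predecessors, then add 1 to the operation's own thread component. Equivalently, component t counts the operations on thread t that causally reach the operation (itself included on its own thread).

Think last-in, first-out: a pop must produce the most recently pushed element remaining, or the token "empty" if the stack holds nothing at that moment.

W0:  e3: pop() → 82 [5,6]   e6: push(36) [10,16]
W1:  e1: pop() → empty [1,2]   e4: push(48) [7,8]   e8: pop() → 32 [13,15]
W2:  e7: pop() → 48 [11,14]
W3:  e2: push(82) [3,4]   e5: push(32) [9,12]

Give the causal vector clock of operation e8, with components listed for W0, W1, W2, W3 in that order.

root op e2, invoked 3: fresh clock plus W3's own tick → (0, 0, 0, 1)
root op e1, invoked 1: fresh clock plus W1's own tick → (0, 1, 0, 0)
VC(e5, invoked at 9): max of VC(e2)=(0, 0, 0, 1), then +1 on thread W3 → (0, 0, 0, 2)
VC(e4, invoked at 7): max of VC(e1)=(0, 1, 0, 0), then +1 on thread W1 → (0, 2, 0, 0)
VC(e3, invoked at 5): max of VC(e2)=(0, 0, 0, 1), then +1 on thread W0 → (1, 0, 0, 1)
VC(e7, invoked at 11): max of VC(e4)=(0, 2, 0, 0), then +1 on thread W2 → (0, 2, 1, 0)
VC(e6, invoked at 10): max of VC(e3)=(1, 0, 0, 1), then +1 on thread W0 → (2, 0, 0, 1)
VC(e8, invoked at 13): max of VC(e4)=(0, 2, 0, 0), VC(e5)=(0, 0, 0, 2), then +1 on thread W1 → (0, 3, 0, 2)
target: VC(e8) = (0, 3, 0, 2)

(0, 3, 0, 2)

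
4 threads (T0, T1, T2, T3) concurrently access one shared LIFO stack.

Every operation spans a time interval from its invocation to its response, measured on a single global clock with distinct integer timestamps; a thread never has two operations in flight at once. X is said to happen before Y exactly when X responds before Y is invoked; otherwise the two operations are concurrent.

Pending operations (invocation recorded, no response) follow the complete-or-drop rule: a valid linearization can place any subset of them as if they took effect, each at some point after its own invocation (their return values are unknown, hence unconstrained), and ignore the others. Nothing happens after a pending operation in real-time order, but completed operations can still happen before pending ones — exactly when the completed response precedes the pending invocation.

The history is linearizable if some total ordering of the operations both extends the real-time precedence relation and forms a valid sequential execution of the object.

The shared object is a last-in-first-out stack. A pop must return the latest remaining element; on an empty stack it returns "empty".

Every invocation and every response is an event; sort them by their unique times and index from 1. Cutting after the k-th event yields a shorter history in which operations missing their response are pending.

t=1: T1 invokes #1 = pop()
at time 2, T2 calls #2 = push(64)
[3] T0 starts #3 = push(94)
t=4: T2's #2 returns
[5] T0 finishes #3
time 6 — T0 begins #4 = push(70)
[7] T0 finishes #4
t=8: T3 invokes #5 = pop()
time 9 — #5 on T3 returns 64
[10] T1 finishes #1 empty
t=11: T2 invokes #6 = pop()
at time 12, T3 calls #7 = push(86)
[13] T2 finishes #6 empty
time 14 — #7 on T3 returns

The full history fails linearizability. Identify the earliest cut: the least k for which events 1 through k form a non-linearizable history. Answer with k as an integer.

events 1..9 are still linearizable — one witness is #3, #2, #4, #1, #5:
after step 1 (#3 push(94)): stack <94>
after step 2 (#2 push(64)): stack <94,64>
after step 3 (#4 push(70)): stack <94,64,70>
after step 4 (#1 pop() (pending, included)): stack <94,64>
after step 5 (#5 pop() → 64): stack <94>
event 10 — #1's response, time 10 — after it, nothing linearizes
sample order #1, #2, #3, #4, #5 stalls at step 5 — #5 pop() → 64 has no legal effect
sample order #1, #3, #2, #4, #5 stalls at step 5 — #5 pop() → 64 has no legal effect

10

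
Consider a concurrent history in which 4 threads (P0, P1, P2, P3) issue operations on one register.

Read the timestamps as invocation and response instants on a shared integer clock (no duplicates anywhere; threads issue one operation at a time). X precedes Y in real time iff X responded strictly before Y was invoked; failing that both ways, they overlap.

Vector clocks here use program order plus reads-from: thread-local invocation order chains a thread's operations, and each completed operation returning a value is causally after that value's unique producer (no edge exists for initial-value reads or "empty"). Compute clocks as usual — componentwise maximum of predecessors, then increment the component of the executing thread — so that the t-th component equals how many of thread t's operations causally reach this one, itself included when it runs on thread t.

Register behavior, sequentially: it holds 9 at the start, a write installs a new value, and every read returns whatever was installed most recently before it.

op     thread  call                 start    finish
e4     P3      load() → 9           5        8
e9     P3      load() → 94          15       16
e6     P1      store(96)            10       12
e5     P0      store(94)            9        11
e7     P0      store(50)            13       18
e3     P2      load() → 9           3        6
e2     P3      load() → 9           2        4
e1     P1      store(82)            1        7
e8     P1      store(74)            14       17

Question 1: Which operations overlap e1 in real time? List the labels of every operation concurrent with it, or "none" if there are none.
e2, e3, e4

concurrent with e1 ([1,7]): every op whose interval crosses 1..7
e2 [2,4]: concurrent
e3 [3,6]: concurrent
e4 [5,8]: concurrent
e5 [9,11]: after
e6 [10,12]: after
e7 [13,18]: after
e8 [14,17]: after
e9 [15,16]: after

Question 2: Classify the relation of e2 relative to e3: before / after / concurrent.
concurrent

e2 spans [2,4], e3 spans [3,6]
the intervals overlap in both directions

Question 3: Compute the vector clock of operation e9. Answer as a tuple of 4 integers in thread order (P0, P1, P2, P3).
(1, 0, 0, 3)

e2 (invocation 2): nothing precedes it; P3's component alone gives (0, 0, 0, 1)
e3 (invocation 3): nothing precedes it; P2's component alone gives (0, 0, 1, 0)
e1 (invocation 1): nothing precedes it; P1's component alone gives (0, 1, 0, 0)
e5 (invocation 9): nothing precedes it; P0's component alone gives (1, 0, 0, 0)
e4, invoked 5, takes VC(e2)=(0, 0, 0, 1) under max, adds 1 for P3 → (0, 0, 0, 2)
e6, invoked 10, takes VC(e1)=(0, 1, 0, 0) under max, adds 1 for P1 → (0, 2, 0, 0)
e7, invoked 13, takes VC(e5)=(1, 0, 0, 0) under max, adds 1 for P0 → (2, 0, 0, 0)
e8, invoked 14, takes VC(e6)=(0, 2, 0, 0) under max, adds 1 for P1 → (0, 3, 0, 0)
e9, invoked 15, takes VC(e4)=(0, 0, 0, 2), VC(e5)=(1, 0, 0, 0) under max, adds 1 for P3 → (1, 0, 0, 3)
target: VC(e9) = (1, 0, 0, 3)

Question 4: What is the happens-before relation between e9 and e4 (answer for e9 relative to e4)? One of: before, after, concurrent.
after

e9 spans [15,16], e4 spans [5,8]
resp(e4)=8 < inv(e9)=15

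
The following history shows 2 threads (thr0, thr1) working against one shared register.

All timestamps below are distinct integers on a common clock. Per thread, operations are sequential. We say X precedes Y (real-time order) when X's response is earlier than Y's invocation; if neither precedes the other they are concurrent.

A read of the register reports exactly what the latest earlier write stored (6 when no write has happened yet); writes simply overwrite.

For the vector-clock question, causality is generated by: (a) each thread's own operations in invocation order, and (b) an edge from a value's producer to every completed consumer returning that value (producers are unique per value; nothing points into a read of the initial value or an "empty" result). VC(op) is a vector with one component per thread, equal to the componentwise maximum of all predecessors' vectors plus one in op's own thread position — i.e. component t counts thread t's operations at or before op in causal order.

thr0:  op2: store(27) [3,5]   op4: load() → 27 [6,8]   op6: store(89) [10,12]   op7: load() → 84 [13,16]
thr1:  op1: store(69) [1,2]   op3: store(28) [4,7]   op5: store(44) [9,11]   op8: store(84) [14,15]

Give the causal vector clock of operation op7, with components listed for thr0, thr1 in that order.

(4, 4)

op1 (invocation 1): nothing precedes it; thr1's component alone gives (0, 1)
op2 (invocation 3): nothing precedes it; thr0's component alone gives (1, 0)
op3, invoked 4, takes VC(op1)=(0, 1) under max, adds 1 for thr1 → (0, 2)
op4, invoked 6, takes VC(op2)=(1, 0) under max, adds 1 for thr0 → (2, 0)
op5, invoked 9, takes VC(op3)=(0, 2) under max, adds 1 for thr1 → (0, 3)
op6, invoked 10, takes VC(op4)=(2, 0) under max, adds 1 for thr0 → (3, 0)
op8, invoked 14, takes VC(op5)=(0, 3) under max, adds 1 for thr1 → (0, 4)
op7, invoked 13, takes VC(op6)=(3, 0), VC(op8)=(0, 4) under max, adds 1 for thr0 → (4, 4)
target: VC(op7) = (4, 4)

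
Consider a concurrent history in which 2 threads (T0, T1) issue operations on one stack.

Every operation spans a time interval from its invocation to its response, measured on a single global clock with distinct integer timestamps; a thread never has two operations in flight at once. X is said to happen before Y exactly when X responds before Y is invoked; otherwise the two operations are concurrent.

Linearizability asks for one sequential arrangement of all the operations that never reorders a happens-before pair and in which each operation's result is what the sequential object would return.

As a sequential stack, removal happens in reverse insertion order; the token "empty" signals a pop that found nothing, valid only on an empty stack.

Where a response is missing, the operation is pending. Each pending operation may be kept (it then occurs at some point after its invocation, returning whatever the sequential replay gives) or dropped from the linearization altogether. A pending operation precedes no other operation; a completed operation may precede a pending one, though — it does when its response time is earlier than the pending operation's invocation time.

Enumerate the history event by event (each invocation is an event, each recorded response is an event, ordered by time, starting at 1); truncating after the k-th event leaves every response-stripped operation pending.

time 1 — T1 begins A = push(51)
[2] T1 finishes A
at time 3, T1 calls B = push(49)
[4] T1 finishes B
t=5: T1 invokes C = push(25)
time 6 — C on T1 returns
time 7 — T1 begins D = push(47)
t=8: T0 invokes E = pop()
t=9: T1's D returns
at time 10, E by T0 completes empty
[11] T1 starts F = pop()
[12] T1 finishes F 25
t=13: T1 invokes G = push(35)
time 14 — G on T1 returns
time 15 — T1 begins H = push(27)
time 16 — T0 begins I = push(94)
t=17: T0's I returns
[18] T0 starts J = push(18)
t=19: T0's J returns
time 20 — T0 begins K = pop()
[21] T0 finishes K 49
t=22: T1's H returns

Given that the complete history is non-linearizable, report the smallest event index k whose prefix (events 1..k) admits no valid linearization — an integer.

events 1..9 are linearizable; a witness order is A, B, C, D:
1. A push(51), leaving stack <51>
2. B push(49), leaving stack <51,49>
3. C push(25), leaving stack <51,49,25>
4. D push(47), leaving stack <51,49,25,47>
event 10 — E's response, time 10 — after it, nothing linearizes
sample order A, B, C, D, E stalls at step 5 — E pop() → empty has no legal effect
sample order A, B, C, E, D stalls at step 4 — E pop() → empty has no legal effect

10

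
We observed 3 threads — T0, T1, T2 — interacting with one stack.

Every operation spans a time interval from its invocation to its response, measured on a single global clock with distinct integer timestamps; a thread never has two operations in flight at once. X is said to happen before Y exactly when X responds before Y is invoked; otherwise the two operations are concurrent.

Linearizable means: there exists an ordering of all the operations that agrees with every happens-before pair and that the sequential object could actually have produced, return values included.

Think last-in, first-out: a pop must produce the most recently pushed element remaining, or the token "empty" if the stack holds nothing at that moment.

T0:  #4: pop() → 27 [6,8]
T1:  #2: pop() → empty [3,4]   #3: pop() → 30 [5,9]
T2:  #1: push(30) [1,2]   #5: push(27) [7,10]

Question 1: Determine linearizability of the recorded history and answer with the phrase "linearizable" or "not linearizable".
not linearizable

the violation lands at event 4, #2's response at time 4: events 1..3 linearize, events 1..4 do not
the sole real-time-consistent order of 2 completed operations fails the stack replay
one such order, #1, #2, breaks at step 2 where #2 pop() → empty is illegal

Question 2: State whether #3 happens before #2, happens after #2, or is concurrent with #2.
Answer: after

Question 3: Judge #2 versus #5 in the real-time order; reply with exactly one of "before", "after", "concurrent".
Answer: before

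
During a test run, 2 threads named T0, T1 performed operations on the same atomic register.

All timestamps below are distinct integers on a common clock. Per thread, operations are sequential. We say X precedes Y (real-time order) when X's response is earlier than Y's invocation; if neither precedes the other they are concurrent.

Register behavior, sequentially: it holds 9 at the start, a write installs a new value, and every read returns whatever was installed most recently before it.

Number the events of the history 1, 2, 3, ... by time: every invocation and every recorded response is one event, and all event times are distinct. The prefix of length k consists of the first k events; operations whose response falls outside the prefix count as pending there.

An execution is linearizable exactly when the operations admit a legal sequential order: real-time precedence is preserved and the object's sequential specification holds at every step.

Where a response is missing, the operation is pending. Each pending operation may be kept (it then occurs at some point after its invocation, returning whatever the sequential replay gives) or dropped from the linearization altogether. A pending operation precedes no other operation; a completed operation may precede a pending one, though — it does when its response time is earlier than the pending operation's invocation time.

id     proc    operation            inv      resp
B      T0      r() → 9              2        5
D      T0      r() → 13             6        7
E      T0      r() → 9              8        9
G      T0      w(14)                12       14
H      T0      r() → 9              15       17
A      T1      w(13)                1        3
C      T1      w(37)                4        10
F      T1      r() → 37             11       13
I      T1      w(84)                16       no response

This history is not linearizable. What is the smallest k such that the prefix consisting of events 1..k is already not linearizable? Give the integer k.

9

a valid linearization of events 1..8 exists, for instance B, A, D:
after step 1 (B r() → 9): value 9
after step 2 (A w(13)): value 13
after step 3 (D r() → 13): value 13
include event 9 — E responding at 9 — and every candidate order breaks
every completion of the 1 pending operation (C) was checked; none linearizes
for example A, B, D, E (pending dropped) fails at step 2: B r() → 9 is not legal there
for example B, A, D, E (pending dropped) fails at step 4: E r() → 9 is not legal there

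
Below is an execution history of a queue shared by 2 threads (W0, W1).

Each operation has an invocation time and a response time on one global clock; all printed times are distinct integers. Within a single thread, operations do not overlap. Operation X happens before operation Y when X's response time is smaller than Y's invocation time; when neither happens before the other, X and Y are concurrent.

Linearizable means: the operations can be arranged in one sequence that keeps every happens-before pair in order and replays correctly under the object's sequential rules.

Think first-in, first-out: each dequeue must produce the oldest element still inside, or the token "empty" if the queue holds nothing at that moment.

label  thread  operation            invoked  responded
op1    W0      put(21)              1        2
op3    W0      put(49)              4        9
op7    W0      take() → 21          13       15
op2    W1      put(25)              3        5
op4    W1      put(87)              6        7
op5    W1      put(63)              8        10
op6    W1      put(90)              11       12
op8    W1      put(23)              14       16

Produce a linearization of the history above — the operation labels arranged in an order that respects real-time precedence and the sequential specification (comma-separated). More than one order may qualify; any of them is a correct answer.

1. op1 put(21), leaving queue <21>
2. op2 put(25), leaving queue <21,25>
3. op3 put(49), leaving queue <21,25,49>
4. op4 put(87), leaving queue <21,25,49,87>
5. op5 put(63), leaving queue <21,25,49,87,63>
6. op6 put(90), leaving queue <21,25,49,87,63,90>
7. op7 take() → 21, leaving queue <25,49,87,63,90>
8. op8 put(23), leaving queue <25,49,87,63,90,23>

op1, op2, op3, op4, op5, op6, op7, op8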